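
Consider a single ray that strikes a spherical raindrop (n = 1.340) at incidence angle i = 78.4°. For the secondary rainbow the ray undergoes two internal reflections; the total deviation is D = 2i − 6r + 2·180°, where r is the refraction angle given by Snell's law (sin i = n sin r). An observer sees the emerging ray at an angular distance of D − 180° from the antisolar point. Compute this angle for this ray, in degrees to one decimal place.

55.0°

sin r = sin 78.4° / 1.340 = 0.9796/1.340 = 0.7310; r = 46.97°.
D = 2·78.4° − 6·46.97° + 2·180° = 156.80° − 281.84° + 360° = 234.96°.
Angle from antisolar point = D − 180° = 54.96°.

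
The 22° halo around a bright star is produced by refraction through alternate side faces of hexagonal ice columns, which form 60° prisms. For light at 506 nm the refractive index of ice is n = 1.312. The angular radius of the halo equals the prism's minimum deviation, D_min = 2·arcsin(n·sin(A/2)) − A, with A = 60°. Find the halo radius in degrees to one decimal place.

n·sin(A/2) = 1.312 × sin 30° = 1.312 × 0.5000 = 0.6560.
D_min = 2·arcsin(0.6560) − 60° = 2 × 40.996° − 60° = 21.991°.

22.0°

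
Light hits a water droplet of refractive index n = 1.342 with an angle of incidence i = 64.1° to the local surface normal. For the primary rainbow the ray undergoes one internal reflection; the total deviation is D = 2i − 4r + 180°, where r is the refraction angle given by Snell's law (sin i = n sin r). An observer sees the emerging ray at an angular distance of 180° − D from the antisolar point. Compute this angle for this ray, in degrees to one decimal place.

40.2°

sin r = sin 64.1° / 1.342 = 0.8996/1.342 = 0.6703; r = 42.09°.
D = 2·64.1° − 4·42.09° + 180° = 128.20° − 168.36° + 180° = 139.84°.
Angle from antisolar point = 180° − D = 40.16°.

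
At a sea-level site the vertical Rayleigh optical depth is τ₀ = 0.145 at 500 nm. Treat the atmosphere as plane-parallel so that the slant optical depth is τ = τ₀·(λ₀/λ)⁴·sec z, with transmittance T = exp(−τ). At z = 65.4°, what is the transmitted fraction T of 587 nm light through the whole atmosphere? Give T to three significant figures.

0.832

sec 65.4° = 2.4022.
τ = 0.145 × (500/587)⁴ × 2.4022 = 0.145 × 0.5264 × 2.4022 = 0.1834.
T = exp(−0.1834) = 0.8325.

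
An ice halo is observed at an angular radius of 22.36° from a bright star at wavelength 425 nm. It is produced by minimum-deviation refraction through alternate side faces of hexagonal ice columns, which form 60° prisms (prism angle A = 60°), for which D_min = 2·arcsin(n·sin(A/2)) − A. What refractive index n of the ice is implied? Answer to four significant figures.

Rearranging: n = sin((D_min + A)/2) / sin(A/2).
(D_min + A)/2 = (22.36° + 60°)/2 = 41.180°.
n = sin 41.180° / sin 30° = 0.6584 / 0.5000 = 1.3169.

1.317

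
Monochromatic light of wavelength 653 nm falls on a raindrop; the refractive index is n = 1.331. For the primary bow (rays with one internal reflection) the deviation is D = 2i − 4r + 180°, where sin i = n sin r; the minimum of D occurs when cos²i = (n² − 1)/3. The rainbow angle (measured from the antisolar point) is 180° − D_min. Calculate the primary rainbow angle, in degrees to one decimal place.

cos²i = (1.77156 − 1)/3 = 0.25719; i = arccos(0.50714) = 59.527°.
sin r = sin 59.527°/1.331 = 0.64753; r = 40.356°.
D_min = 2·59.527° − 4·40.356° + 180° = 137.630°.
Rainbow angle = 180° − D_min = 42.370°.

42.4°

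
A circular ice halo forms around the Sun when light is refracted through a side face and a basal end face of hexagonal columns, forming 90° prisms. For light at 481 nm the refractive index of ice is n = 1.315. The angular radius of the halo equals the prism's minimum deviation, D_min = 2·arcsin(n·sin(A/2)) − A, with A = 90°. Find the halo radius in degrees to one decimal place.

46.8°

n·sin(A/2) = 1.315 × sin 45° = 1.315 × 0.7071 = 0.9298.
D_min = 2·arcsin(0.9298) − 90° = 2 × 68.411° − 90° = 46.821°.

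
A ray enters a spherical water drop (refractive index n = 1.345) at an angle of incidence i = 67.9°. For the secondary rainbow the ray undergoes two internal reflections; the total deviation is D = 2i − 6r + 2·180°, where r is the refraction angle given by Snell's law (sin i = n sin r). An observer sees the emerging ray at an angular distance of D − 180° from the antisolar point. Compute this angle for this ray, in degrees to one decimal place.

sin r = sin 67.9° / 1.345 = 0.9265/1.345 = 0.6889; r = 43.54°.
D = 2·67.9° − 6·43.54° + 2·180° = 135.80° − 261.24° + 360° = 234.56°.
Angle from antisolar point = D − 180° = 54.56°.

54.6°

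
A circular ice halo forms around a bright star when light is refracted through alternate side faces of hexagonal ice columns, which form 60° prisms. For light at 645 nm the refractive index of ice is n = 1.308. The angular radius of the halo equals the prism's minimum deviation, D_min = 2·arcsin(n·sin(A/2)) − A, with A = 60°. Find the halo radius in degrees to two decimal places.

21.69°

n·sin(A/2) = 1.308 × sin 30° = 1.308 × 0.5000 = 0.6540.
D_min = 2·arcsin(0.6540) − 60° = 2 × 40.844° − 60° = 21.688°.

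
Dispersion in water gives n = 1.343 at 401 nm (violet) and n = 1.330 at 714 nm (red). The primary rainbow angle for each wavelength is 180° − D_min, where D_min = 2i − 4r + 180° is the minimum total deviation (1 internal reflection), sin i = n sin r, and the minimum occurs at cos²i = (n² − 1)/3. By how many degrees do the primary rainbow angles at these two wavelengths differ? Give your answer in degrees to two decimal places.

At 401 nm (n = 1.343): cos²i = 0.26788 → i = 58.830°, r = 39.577°, D_min = 139.354°, rainbow angle = 40.646°.
At 714 nm (n = 1.330): cos²i = 0.25630 → i = 59.585°, r = 40.422°, D_min = 137.484°, rainbow angle = 42.516°.
Angular width = |40.646° − 42.516°| = 1.871°.

1.87°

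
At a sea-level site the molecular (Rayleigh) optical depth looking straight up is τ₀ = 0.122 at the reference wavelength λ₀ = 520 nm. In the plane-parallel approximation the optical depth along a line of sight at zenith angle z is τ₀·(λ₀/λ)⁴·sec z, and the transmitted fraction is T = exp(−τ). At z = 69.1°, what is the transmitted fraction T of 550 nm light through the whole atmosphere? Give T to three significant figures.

0.761

sec 69.1° = 2.8032.
τ = 0.122 × (520/550)⁴ × 2.8032 = 0.122 × 0.7990 × 2.8032 = 0.2733.
T = exp(−0.2733) = 0.7609.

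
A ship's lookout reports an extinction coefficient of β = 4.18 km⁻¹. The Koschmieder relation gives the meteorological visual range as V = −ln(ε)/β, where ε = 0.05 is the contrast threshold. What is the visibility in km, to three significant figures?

V = −ln(0.05) / 4.18 = 2.996 / 4.18 = 0.7167 km.

0.717 km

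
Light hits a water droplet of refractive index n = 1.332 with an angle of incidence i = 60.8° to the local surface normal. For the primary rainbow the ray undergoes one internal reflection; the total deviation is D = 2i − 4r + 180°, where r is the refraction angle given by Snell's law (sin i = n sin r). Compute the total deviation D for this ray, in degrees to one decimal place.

137.8°

sin r = sin 60.8° / 1.332 = 0.8729/1.332 = 0.6553; r = 40.95°.
D = 2·60.8° − 4·40.95° + 180° = 121.60° − 163.78° + 180° = 137.82°.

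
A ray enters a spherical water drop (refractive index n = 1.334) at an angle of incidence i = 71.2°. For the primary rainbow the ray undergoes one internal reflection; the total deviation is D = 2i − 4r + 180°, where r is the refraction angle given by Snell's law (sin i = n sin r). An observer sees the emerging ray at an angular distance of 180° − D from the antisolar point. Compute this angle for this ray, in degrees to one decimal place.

38.4°

sin r = sin 71.2° / 1.334 = 0.9466/1.334 = 0.7096; r = 45.20°.
D = 2·71.2° − 4·45.20° + 180° = 142.40° − 180.82° + 180° = 141.58°.
Angle from antisolar point = 180° − D = 38.42°.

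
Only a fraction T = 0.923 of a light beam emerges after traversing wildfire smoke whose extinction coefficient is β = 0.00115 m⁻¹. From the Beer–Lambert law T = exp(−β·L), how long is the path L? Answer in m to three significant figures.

Beer–Lambert: T = exp(−βL) ⇒ L = −ln(T)/β = −ln(0.923)/0.00115 = 0.0801/0.00115 = 69.67 m.

69.7 m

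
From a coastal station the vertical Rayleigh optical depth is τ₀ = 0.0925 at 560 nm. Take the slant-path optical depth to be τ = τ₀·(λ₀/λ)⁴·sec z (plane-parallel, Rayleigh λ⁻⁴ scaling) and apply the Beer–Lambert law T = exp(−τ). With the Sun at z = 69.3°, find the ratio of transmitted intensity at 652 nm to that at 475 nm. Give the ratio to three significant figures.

Airmass: sec 69.3° = 2.8291.
τ(652 nm) = 0.0925 × (560/652)⁴ × 2.8291 = 0.0925 × 0.5442 × 2.8291 = 0.1424.
τ(475 nm) = 0.0925 × (560/475)⁴ × 2.8291 = 0.0925 × 1.9319 × 2.8291 = 0.5055.
T(652)/T(475) = exp(τ_B − τ_A) = exp(0.3631) = 1.4378.

1.44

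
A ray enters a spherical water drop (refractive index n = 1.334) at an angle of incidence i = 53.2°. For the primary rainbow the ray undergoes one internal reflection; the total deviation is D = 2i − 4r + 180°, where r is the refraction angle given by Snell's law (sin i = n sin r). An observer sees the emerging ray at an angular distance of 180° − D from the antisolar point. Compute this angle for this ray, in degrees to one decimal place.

sin r = sin 53.2° / 1.334 = 0.8007/1.334 = 0.6002; r = 36.89°.
D = 2·53.2° − 4·36.89° + 180° = 106.40° − 147.55° + 180° = 138.85°.
Angle from antisolar point = 180° − D = 41.15°.

41.2°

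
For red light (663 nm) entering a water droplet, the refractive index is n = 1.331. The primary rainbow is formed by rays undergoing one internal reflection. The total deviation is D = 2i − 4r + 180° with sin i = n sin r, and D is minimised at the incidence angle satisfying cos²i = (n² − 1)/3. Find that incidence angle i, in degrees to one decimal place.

59.5°

cos²i = (1.331² − 1)/3 = (1.77156 − 1)/3 = 0.25719.
cos i = 0.50714, so i = 59.527°.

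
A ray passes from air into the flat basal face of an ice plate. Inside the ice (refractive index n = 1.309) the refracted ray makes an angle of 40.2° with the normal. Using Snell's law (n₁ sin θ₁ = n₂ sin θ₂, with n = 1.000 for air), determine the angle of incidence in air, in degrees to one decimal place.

57.7°

Snell: sin θ_i = n · sin θ_r = 1.309 × sin 40.2° = 1.309 × 0.6455 = 0.8449.
θ_i = arcsin(0.8449) = 57.66°.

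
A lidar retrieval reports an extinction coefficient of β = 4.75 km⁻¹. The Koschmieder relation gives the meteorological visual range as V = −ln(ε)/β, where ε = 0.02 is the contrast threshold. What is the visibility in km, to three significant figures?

0.824 km

V = −ln(0.02) / 4.75 = 3.912 / 4.75 = 0.8236 km.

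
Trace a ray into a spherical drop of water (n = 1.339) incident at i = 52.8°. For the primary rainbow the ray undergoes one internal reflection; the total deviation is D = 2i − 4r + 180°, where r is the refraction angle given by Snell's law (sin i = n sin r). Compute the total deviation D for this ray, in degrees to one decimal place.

139.6°

sin r = sin 52.8° / 1.339 = 0.7965/1.339 = 0.5949; r = 36.50°.
D = 2·52.8° − 4·36.50° + 180° = 105.60° − 146.01° + 180° = 139.59°.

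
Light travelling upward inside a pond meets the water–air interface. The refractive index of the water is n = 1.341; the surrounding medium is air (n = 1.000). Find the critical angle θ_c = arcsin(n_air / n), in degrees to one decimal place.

48.2°

sin θ_c = n_air / n = 1.000 / 1.341 = 0.7457.
θ_c = arcsin(0.7457) = 48.22°.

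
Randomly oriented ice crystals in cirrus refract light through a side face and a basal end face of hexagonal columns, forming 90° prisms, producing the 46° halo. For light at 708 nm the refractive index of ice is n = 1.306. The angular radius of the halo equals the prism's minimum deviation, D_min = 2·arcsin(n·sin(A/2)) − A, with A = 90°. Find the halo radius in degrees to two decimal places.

n·sin(A/2) = 1.306 × sin 45° = 1.306 × 0.7071 = 0.9235.
D_min = 2·arcsin(0.9235) − 90° = 2 × 67.440° − 90° = 44.881°.

44.88°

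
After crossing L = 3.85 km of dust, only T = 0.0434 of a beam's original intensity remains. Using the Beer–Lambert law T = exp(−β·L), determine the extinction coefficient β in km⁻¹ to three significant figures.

Beer–Lambert: T = exp(−βL) ⇒ β = −ln(T)/L = −ln(0.0434)/3.85 = 3.1373/3.85 = 0.8149 km⁻¹.

0.815 km⁻¹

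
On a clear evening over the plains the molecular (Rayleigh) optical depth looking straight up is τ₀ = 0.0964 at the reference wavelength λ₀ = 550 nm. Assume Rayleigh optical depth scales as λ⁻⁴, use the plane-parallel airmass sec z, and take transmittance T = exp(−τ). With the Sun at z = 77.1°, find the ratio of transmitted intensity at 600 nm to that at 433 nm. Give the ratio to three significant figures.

2.27

Airmass: sec 77.1° = 4.4793.
τ(600 nm) = 0.0964 × (550/600)⁴ × 4.4793 = 0.0964 × 0.7061 × 4.4793 = 0.3049.
τ(433 nm) = 0.0964 × (550/433)⁴ × 4.4793 = 0.0964 × 2.6031 × 4.4793 = 1.1240.
T(600)/T(433) = exp(τ_B − τ_A) = exp(0.8192) = 2.2686.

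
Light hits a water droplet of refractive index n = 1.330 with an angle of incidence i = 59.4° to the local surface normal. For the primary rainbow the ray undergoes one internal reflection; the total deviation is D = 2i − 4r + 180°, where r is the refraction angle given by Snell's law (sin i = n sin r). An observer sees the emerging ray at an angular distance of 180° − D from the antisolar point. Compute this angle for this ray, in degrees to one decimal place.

sin r = sin 59.4° / 1.330 = 0.8607/1.330 = 0.6472; r = 40.33°.
D = 2·59.4° − 4·40.33° + 180° = 118.80° − 161.32° + 180° = 137.48°.
Angle from antisolar point = 180° − D = 42.52°.

42.5°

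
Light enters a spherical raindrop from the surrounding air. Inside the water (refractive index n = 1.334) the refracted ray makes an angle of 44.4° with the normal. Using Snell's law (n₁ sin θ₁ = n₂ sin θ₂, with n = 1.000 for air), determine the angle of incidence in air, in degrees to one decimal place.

69.0°

Snell: sin θ_i = n · sin θ_r = 1.334 × sin 44.4° = 1.334 × 0.6997 = 0.9334.
θ_i = arcsin(0.9334) = 68.96°.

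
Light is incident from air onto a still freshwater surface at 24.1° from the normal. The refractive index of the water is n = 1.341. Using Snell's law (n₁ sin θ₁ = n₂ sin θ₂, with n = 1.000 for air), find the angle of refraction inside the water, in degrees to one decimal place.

Snell: sin θ_r = sin θ_i / n = sin 24.1° / 1.341 = 0.4083 / 1.341 = 0.3045.
θ_r = arcsin(0.3045) = 17.73°.

17.7°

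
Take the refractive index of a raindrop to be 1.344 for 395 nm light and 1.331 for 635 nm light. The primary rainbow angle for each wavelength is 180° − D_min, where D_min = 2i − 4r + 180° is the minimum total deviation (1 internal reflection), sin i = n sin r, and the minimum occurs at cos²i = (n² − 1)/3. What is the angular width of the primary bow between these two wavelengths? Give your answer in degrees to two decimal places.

At 395 nm (n = 1.344): cos²i = 0.26878 → i = 58.772°, r = 39.512°, D_min = 139.495°, rainbow angle = 40.505°.
At 635 nm (n = 1.331): cos²i = 0.25719 → i = 59.527°, r = 40.356°, D_min = 137.630°, rainbow angle = 42.370°.
Angular width = |40.505° − 42.370°| = 1.865°.

1.86°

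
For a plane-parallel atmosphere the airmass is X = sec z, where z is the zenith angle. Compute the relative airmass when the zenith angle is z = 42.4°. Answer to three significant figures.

1.35

X = sec z = 1/cos 42.4° = 1/0.7385 = 1.3542.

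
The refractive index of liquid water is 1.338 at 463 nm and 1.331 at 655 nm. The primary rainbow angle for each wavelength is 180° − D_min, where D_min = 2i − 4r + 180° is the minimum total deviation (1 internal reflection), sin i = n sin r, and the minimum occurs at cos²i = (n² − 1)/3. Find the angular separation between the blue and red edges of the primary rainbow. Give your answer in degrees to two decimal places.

At 463 nm (n = 1.338): cos²i = 0.26341 → i = 59.120°, r = 39.899°, D_min = 138.643°, rainbow angle = 41.357°.
At 655 nm (n = 1.331): cos²i = 0.25719 → i = 59.527°, r = 40.356°, D_min = 137.630°, rainbow angle = 42.370°.
Angular width = |41.357° − 42.370°| = 1.013°.

1.01°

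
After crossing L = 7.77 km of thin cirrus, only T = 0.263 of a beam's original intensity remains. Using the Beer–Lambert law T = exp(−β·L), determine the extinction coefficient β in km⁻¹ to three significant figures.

Beer–Lambert: T = exp(−βL) ⇒ β = −ln(T)/L = −ln(0.263)/7.77 = 1.3356/7.77 = 0.1719 km⁻¹.

0.172 km⁻¹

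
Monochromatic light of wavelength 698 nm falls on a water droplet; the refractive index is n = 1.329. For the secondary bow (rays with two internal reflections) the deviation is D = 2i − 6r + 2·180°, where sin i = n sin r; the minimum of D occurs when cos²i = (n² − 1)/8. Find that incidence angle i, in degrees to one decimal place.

cos²i = (1.329² − 1)/8 = (1.76624 − 1)/8 = 0.09578.
cos i = 0.30948, so i = 71.972°.

72.0°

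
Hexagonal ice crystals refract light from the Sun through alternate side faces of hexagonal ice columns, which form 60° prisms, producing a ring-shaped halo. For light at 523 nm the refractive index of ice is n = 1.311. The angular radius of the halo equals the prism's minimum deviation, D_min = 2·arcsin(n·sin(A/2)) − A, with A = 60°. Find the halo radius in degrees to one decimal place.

n·sin(A/2) = 1.311 × sin 30° = 1.311 × 0.5000 = 0.6555.
D_min = 2·arcsin(0.6555) − 60° = 2 × 40.958° − 60° = 21.915°.

21.9°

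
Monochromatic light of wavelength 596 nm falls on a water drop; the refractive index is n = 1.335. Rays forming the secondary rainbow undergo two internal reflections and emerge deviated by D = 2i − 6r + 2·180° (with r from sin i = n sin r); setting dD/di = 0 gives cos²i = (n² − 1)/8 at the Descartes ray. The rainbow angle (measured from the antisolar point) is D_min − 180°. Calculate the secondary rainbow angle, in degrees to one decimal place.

cos²i = (1.78222 − 1)/8 = 0.09778; i = arccos(0.31269) = 71.778°.
sin r = sin 71.778°/1.335 = 0.71150; r = 45.357°.
D_min = 2·71.778° − 6·45.357° + 360° = 231.414°.
Rainbow angle = D_min − 180° = 51.414°.

51.4°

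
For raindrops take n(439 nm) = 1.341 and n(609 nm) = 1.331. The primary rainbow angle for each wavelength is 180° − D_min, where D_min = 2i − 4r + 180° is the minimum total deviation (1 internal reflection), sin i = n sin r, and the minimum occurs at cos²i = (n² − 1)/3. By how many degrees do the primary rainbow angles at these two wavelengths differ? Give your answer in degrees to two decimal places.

1.44°

At 439 nm (n = 1.341): cos²i = 0.26609 → i = 58.946°, r = 39.705°, D_min = 139.071°, rainbow angle = 40.929°.
At 609 nm (n = 1.331): cos²i = 0.25719 → i = 59.527°, r = 40.356°, D_min = 137.630°, rainbow angle = 42.370°.
Angular width = |40.929° − 42.370°| = 1.441°.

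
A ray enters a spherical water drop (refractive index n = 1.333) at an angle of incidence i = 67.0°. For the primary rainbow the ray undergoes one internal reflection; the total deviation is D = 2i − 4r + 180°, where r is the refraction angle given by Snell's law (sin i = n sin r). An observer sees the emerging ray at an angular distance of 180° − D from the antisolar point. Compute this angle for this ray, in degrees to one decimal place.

sin r = sin 67.0° / 1.333 = 0.9205/1.333 = 0.6906; r = 43.67°.
D = 2·67.0° − 4·43.67° + 180° = 134.00° − 174.70° + 180° = 139.30°.
Angle from antisolar point = 180° − D = 40.70°.

40.7°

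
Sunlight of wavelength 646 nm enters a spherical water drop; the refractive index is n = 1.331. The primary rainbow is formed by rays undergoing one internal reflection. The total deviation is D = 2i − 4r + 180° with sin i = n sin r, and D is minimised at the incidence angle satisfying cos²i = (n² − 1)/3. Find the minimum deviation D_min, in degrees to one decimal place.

137.6°

cos²i = (1.77156 − 1)/3 = 0.25719; i = arccos(0.50714) = 59.527°.
sin r = sin 59.527°/1.331 = 0.64753; r = 40.356°.
D_min = 2·59.527° − 4·40.356° + 180° = 137.630°.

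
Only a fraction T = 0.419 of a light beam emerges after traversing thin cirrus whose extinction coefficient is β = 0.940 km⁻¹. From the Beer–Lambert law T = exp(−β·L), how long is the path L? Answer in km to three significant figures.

0.925 km

Beer–Lambert: T = exp(−βL) ⇒ L = −ln(T)/β = −ln(0.419)/0.940 = 0.8699/0.940 = 0.9254 km.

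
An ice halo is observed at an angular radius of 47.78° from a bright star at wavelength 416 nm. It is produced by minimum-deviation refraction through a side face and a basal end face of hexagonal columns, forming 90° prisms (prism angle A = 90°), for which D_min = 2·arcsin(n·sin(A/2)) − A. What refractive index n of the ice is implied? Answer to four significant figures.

Rearranging: n = sin((D_min + A)/2) / sin(A/2).
(D_min + A)/2 = (47.78° + 90°)/2 = 68.890°.
n = sin 68.890° / sin 45° = 0.9329 / 0.7071 = 1.3193.

1.319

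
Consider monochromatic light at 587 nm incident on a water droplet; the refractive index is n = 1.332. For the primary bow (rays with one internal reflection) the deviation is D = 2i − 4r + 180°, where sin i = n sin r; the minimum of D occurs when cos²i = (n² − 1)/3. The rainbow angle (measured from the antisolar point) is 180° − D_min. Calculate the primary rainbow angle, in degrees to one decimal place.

cos²i = (1.77422 − 1)/3 = 0.25807; i = arccos(0.50801) = 59.469°.
sin r = sin 59.469°/1.332 = 0.64666; r = 40.290°.
D_min = 2·59.469° − 4·40.290° + 180° = 137.776°.
Rainbow angle = 180° − D_min = 42.224°.

42.2°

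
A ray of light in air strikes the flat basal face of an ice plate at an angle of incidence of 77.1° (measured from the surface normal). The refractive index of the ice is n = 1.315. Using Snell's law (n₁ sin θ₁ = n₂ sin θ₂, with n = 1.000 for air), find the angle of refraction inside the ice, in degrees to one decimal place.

Snell: sin θ_r = sin θ_i / n = sin 77.1° / 1.315 = 0.9748 / 1.315 = 0.7413.
θ_r = arcsin(0.7413) = 47.84°.

47.8°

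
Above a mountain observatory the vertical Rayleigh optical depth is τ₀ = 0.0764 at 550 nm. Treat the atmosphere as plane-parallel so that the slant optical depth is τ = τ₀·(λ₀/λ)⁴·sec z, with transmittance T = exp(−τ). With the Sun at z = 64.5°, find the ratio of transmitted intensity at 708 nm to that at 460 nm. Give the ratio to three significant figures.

1.35

Airmass: sec 64.5° = 2.3228.
τ(708 nm) = 0.0764 × (550/708)⁴ × 2.3228 = 0.0764 × 0.3642 × 2.3228 = 0.0646.
τ(460 nm) = 0.0764 × (550/460)⁴ × 2.3228 = 0.0764 × 2.0437 × 2.3228 = 0.3627.
T(708)/T(460) = exp(τ_B − τ_A) = exp(0.2981) = 1.3472.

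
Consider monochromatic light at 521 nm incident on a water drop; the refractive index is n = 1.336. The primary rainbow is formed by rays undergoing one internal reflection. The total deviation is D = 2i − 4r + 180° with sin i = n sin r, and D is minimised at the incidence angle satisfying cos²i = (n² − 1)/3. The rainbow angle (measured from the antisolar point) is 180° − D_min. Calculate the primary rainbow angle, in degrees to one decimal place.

41.6°

cos²i = (1.78490 − 1)/3 = 0.26163; i = arccos(0.51150) = 59.236°.
sin r = sin 59.236°/1.336 = 0.64318; r = 40.029°.
D_min = 2·59.236° − 4·40.029° + 180° = 138.356°.
Rainbow angle = 180° − D_min = 41.644°.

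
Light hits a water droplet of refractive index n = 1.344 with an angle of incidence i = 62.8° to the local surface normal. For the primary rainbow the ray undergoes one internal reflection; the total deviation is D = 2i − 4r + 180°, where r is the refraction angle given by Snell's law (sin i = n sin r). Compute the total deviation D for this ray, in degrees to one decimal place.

sin r = sin 62.8° / 1.344 = 0.8894/1.344 = 0.6618; r = 41.43°.
D = 2·62.8° − 4·41.43° + 180° = 125.60° − 165.74° + 180° = 139.86°.

139.9°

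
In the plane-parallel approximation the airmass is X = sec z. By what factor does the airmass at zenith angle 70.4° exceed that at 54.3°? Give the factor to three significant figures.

1.74

X(70.4°)/X(54.3°) = sec 70.4° / sec 54.3° = cos 54.3° / cos 70.4° = 0.5835/0.3355 = 1.7396.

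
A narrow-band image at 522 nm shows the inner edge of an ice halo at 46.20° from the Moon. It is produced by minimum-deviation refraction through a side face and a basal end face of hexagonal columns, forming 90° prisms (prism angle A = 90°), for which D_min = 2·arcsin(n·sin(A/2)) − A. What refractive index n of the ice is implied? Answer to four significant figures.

Rearranging: n = sin((D_min + A)/2) / sin(A/2).
(D_min + A)/2 = (46.20° + 90°)/2 = 68.100°.
n = sin 68.100° / sin 45° = 0.9278 / 0.7071 = 1.3122.

1.312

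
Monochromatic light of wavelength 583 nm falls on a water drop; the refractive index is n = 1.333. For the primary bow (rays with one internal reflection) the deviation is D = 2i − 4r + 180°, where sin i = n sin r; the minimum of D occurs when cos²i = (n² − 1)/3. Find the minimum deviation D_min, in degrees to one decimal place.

cos²i = (1.77689 − 1)/3 = 0.25896; i = arccos(0.50888) = 59.410°.
sin r = sin 59.410°/1.333 = 0.64579; r = 40.225°.
D_min = 2·59.410° − 4·40.225° + 180° = 137.922°.

137.9°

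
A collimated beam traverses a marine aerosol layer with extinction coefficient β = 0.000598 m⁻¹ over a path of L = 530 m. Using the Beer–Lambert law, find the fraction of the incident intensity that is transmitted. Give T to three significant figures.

τ = β·L = 0.000598 × 530 = 0.3169.
T = exp(−0.3169) = 0.7284.

0.728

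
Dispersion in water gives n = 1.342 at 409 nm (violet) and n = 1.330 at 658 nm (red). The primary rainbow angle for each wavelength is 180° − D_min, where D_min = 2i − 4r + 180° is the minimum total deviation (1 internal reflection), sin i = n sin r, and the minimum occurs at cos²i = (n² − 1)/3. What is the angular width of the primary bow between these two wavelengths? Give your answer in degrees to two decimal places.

1.73°

At 409 nm (n = 1.342): cos²i = 0.26699 → i = 58.888°, r = 39.641°, D_min = 139.213°, rainbow angle = 40.787°.
At 658 nm (n = 1.330): cos²i = 0.25630 → i = 59.585°, r = 40.422°, D_min = 137.484°, rainbow angle = 42.516°.
Angular width = |40.787° − 42.516°| = 1.729°.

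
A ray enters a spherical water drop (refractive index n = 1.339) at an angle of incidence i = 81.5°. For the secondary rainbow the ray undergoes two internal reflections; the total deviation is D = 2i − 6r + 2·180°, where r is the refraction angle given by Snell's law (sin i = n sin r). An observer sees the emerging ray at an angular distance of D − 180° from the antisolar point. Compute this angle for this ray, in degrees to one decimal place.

57.3°

sin r = sin 81.5° / 1.339 = 0.9890/1.339 = 0.7386; r = 47.61°.
D = 2·81.5° − 6·47.61° + 2·180° = 163.00° − 285.69° + 360° = 237.31°.
Angle from antisolar point = D − 180° = 57.31°.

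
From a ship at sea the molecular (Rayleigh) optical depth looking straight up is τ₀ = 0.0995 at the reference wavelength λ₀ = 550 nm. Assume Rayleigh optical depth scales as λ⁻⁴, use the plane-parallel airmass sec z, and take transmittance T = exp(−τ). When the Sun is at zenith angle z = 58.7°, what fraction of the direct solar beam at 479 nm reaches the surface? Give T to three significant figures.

sec 58.7° = 1.9249.
τ = 0.0995 × (550/479)⁴ × 1.9249 = 0.0995 × 1.7382 × 1.9249 = 0.3329.
T = exp(−0.3329) = 0.7168.

0.717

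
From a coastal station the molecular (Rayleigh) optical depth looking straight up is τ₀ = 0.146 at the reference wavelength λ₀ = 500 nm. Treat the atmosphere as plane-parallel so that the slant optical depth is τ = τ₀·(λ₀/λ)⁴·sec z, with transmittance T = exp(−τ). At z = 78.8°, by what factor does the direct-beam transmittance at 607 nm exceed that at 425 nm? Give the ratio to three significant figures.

Airmass: sec 78.8° = 5.1484.
τ(607 nm) = 0.146 × (500/607)⁴ × 5.1484 = 0.146 × 0.4604 × 5.1484 = 0.3461.
τ(425 nm) = 0.146 × (500/425)⁴ × 5.1484 = 0.146 × 1.9157 × 5.1484 = 1.4400.
T(607)/T(425) = exp(τ_B − τ_A) = exp(1.0939) = 2.9859.

2.99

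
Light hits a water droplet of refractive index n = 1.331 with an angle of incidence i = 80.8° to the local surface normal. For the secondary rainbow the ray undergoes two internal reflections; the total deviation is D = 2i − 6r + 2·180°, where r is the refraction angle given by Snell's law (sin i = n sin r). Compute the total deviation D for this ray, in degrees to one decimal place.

sin r = sin 80.8° / 1.331 = 0.9871/1.331 = 0.7417; r = 47.87°.
D = 2·80.8° − 6·47.87° + 2·180° = 161.60° − 287.23° + 360° = 234.37°.

234.4°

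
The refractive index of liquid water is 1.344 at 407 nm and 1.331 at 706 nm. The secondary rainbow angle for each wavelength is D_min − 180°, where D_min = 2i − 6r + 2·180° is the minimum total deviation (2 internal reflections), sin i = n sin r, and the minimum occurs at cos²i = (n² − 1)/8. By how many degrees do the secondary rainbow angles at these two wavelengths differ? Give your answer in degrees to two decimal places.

At 407 nm (n = 1.344): cos²i = 0.10079 → i = 71.490°, r = 44.874°, D_min = 233.733°, rainbow angle = 53.733°.
At 706 nm (n = 1.331): cos²i = 0.09645 → i = 71.907°, r = 45.575°, D_min = 230.365°, rainbow angle = 50.365°.
Angular width = |53.733° − 50.365°| = 3.368°.

3.37°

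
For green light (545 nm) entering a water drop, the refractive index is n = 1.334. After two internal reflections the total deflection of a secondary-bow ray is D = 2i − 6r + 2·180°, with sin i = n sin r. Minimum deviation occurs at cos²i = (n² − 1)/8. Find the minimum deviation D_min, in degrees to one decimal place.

231.2°

cos²i = (1.77956 − 1)/8 = 0.09744; i = arccos(0.31216) = 71.810°.
sin r = sin 71.810°/1.334 = 0.71217; r = 45.411°.
D_min = 2·71.810° − 6·45.411° + 360° = 231.153°.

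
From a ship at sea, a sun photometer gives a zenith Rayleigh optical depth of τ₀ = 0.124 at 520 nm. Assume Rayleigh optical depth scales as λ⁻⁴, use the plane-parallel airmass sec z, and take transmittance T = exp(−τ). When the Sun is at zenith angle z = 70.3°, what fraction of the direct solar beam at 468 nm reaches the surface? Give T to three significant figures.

0.571

sec 70.3° = 2.9665.
τ = 0.124 × (520/468)⁴ × 2.9665 = 0.124 × 1.5242 × 2.9665 = 0.5607.
T = exp(−0.5607) = 0.5708.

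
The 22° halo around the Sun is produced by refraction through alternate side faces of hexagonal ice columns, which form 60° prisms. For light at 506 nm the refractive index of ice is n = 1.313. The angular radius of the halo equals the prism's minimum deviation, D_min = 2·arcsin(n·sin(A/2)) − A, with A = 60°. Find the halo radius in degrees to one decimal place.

n·sin(A/2) = 1.313 × sin 30° = 1.313 × 0.5000 = 0.6565.
D_min = 2·arcsin(0.6565) − 60° = 2 × 41.033° − 60° = 22.067°.

22.1°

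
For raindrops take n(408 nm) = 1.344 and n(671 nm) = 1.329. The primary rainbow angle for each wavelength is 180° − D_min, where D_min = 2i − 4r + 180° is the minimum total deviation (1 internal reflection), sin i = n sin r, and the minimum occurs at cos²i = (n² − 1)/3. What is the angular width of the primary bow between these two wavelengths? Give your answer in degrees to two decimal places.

At 408 nm (n = 1.344): cos²i = 0.26878 → i = 58.772°, r = 39.512°, D_min = 139.495°, rainbow angle = 40.505°.
At 671 nm (n = 1.329): cos²i = 0.25541 → i = 59.643°, r = 40.487°, D_min = 137.337°, rainbow angle = 42.663°.
Angular width = |40.505° − 42.663°| = 2.158°.

2.16°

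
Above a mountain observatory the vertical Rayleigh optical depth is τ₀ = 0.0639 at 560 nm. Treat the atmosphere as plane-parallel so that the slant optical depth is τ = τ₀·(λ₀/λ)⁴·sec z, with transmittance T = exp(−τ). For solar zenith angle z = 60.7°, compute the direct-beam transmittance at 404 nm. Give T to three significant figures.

0.618

sec 60.7° = 2.0434.
τ = 0.0639 × (560/404)⁴ × 2.0434 = 0.0639 × 3.6917 × 2.0434 = 0.4820.
T = exp(−0.4820) = 0.6175.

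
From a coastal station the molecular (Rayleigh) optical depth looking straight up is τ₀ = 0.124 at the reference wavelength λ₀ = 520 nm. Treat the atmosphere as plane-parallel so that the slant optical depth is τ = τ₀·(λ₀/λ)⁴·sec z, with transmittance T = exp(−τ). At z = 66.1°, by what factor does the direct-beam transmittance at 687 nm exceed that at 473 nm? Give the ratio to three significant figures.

1.41

Airmass: sec 66.1° = 2.4683.
τ(687 nm) = 0.124 × (520/687)⁴ × 2.4683 = 0.124 × 0.3282 × 2.4683 = 0.1005.
τ(473 nm) = 0.124 × (520/473)⁴ × 2.4683 = 0.124 × 1.4607 × 2.4683 = 0.4471.
T(687)/T(473) = exp(τ_B − τ_A) = exp(0.3466) = 1.4143.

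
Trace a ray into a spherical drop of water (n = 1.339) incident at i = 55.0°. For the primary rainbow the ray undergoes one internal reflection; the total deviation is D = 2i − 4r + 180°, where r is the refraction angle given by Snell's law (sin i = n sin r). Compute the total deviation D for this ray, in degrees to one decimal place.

sin r = sin 55.0° / 1.339 = 0.8192/1.339 = 0.6118; r = 37.72°.
D = 2·55.0° − 4·37.72° + 180° = 110.00° − 150.87° + 180° = 139.13°.

139.1°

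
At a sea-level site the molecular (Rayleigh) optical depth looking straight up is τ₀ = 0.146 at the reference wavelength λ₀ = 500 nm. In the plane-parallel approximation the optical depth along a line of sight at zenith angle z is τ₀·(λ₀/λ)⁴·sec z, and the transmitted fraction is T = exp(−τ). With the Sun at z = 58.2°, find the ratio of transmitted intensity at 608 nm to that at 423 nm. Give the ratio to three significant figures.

1.51

Airmass: sec 58.2° = 1.8977.
τ(608 nm) = 0.146 × (500/608)⁴ × 1.8977 = 0.146 × 0.4574 × 1.8977 = 0.1267.
τ(423 nm) = 0.146 × (500/423)⁴ × 1.8977 = 0.146 × 1.9522 × 1.8977 = 0.5409.
T(608)/T(423) = exp(τ_B − τ_A) = exp(0.4142) = 1.5131.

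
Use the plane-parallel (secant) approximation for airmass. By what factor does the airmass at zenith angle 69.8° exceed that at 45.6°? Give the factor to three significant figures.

2.03

X(69.8°)/X(45.6°) = sec 69.8° / sec 45.6° = cos 45.6° / cos 69.8° = 0.6997/0.3453 = 2.0263.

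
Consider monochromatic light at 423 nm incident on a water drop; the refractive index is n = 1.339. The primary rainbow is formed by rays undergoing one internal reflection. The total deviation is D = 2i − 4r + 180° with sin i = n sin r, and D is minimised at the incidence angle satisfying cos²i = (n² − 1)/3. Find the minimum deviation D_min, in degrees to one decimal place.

cos²i = (1.79292 − 1)/3 = 0.26431; i = arccos(0.51411) = 59.062°.
sin r = sin 59.062°/1.339 = 0.64057; r = 39.834°.
D_min = 2·59.062° − 4·39.834° + 180° = 138.786°.

138.8°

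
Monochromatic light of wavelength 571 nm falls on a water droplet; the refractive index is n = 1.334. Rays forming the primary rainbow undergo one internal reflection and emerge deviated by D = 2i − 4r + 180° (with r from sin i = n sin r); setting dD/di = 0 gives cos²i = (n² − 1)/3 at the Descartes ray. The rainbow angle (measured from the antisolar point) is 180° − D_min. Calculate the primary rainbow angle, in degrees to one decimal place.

41.9°

cos²i = (1.77956 − 1)/3 = 0.25985; i = arccos(0.50976) = 59.352°.
sin r = sin 59.352°/1.334 = 0.64492; r = 40.159°.
D_min = 2·59.352° − 4·40.159° + 180° = 138.067°.
Rainbow angle = 180° − D_min = 41.933°.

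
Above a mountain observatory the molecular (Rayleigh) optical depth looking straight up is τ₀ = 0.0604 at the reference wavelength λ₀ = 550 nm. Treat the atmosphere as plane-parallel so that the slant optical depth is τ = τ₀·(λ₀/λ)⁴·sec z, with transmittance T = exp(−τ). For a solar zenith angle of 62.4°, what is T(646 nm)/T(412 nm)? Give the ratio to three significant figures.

1.41

Airmass: sec 62.4° = 2.1584.
τ(646 nm) = 0.0604 × (550/646)⁴ × 2.1584 = 0.0604 × 0.5254 × 2.1584 = 0.0685.
τ(412 nm) = 0.0604 × (550/412)⁴ × 2.1584 = 0.0604 × 3.1759 × 2.1584 = 0.4140.
T(646)/T(412) = exp(τ_B − τ_A) = exp(0.3455) = 1.4127.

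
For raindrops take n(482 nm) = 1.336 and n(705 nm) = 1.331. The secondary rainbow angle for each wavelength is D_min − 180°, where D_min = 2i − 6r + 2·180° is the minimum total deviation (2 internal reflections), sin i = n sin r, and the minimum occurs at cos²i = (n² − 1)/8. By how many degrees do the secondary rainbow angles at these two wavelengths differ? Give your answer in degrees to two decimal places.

At 482 nm (n = 1.336): cos²i = 0.09811 → i = 71.746°, r = 45.303°, D_min = 231.674°, rainbow angle = 51.674°.
At 705 nm (n = 1.331): cos²i = 0.09645 → i = 71.907°, r = 45.575°, D_min = 230.365°, rainbow angle = 50.365°.
Angular width = |51.674° − 50.365°| = 1.309°.

1.31°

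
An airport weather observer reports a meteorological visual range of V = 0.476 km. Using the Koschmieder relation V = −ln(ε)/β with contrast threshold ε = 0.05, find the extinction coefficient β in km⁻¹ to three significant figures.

β = −ln(0.05) / V = 2.996 / 0.476 = 6.2936 km⁻¹.

6.29 km⁻¹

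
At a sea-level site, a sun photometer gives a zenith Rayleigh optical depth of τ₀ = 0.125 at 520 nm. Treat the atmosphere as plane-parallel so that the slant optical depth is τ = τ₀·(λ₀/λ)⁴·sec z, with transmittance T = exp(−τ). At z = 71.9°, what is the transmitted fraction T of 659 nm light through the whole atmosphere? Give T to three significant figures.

sec 71.9° = 3.2188.
τ = 0.125 × (520/659)⁴ × 3.2188 = 0.125 × 0.3877 × 3.2188 = 0.1560.
T = exp(−0.1560) = 0.8556.

0.856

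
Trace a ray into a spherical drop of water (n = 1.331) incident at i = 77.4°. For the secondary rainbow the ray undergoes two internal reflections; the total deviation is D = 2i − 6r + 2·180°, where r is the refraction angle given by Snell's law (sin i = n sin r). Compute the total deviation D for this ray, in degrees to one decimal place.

sin r = sin 77.4° / 1.331 = 0.9759/1.331 = 0.7332; r = 47.16°.
D = 2·77.4° − 6·47.16° + 2·180° = 154.80° − 282.94° + 360° = 231.86°.

231.9°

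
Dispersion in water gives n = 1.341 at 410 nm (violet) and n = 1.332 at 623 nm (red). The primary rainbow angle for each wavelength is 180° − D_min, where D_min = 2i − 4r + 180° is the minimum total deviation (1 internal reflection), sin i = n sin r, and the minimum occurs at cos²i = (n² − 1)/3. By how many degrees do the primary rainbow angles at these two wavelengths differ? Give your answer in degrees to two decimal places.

1.29°

At 410 nm (n = 1.341): cos²i = 0.26609 → i = 58.946°, r = 39.705°, D_min = 139.071°, rainbow angle = 40.929°.
At 623 nm (n = 1.332): cos²i = 0.25807 → i = 59.469°, r = 40.290°, D_min = 137.776°, rainbow angle = 42.224°.
Angular width = |40.929° − 42.224°| = 1.295°.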